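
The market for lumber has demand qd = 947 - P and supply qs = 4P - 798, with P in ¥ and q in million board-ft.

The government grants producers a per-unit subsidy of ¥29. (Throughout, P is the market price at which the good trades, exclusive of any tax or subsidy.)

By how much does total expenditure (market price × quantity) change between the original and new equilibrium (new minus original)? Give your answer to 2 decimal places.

-6315.04

Initially, 947 - P = 4P - 798, so 1745 = 5P and P = 349, q = 598.
Since sellers receive the price plus the subsidy, the effective supply curve becomes qs = 4P - 682.
New equilibrium: 947 - P = 4P - 682 ⇒ 1629 = 5P ⇒ P = 325.8, q = 621.2.
Expenditure moves from 349×598 = 208702 to 325.8×621.2 = 202386.96; change = -6315.04.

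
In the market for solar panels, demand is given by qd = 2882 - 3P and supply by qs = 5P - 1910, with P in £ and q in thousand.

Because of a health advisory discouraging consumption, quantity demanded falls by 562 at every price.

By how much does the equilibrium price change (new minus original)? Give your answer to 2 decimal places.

-70.25

Initially, 2882 - 3P = 5P - 1910, so 4792 = 8P and P = 599, q = 1085.
After the shift, demand is qd = 2320 - 3P and supply is qs = 5P - 1910.
Clearing the new market: 2320 - 3P = 5P - 1910, so P = 528.75 and q = 733.75.
ΔP = 528.75 − 599 = -70.25.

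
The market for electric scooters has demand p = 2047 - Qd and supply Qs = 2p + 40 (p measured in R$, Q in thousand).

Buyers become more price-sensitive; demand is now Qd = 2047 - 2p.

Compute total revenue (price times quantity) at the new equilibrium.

Solve the original market: 2047 - p = 2p + 40, hence p = 669 and Q = 1378.
The new curves are Qd = 2047 - 2p (demand) and Qs = 2p + 40 (supply).
Setting them equal: 2047 - 2p = 2p + 40 → 2007 = 4p, so p = 501.75 and Q = 1043.5.
New expenditure = 501.75 × 1043.5 = 523576.125.

523576.125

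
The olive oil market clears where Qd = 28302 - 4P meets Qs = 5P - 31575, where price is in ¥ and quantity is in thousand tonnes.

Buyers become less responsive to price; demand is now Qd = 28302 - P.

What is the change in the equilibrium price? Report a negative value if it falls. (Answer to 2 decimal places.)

+3326.50

Solve the original market: 28302 - 4P = 5P - 31575, hence P = 6653 and Q = 1690.
After the shift, demand is Qd = 28302 - P and supply is Qs = 5P - 31575.
Clearing the new market: 28302 - P = 5P - 31575, so P = 9979.5 and Q = 18322.5.
ΔP = 9979.5 − 6653 = +3326.50.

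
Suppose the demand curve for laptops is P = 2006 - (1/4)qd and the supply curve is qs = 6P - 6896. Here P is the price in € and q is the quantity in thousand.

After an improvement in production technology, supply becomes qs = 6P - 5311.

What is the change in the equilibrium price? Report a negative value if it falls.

-158.5

Original equilibrium: 8024 - 4P = 6P - 6896 gives 14920 = 10P, so P = 1492 and q = 2056.
The new curves are qd = 8024 - 4P (demand) and qs = 6P - 5311 (supply).
Clearing the new market: 8024 - 4P = 6P - 5311, so P = 1333.5 and q = 2690.
ΔP = 1333.5 − 1492 = -158.5.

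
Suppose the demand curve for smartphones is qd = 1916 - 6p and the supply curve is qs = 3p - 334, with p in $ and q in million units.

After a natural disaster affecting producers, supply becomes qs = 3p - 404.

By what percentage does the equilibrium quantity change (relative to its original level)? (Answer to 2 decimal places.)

-11.22

Initially, 1916 - 6p = 3p - 334, so 2250 = 9p and p = 250, q = 416.
The new curves are qd = 1916 - 6p (demand) and qs = 3p - 404 (supply).
Clearing the new market: 1916 - 6p = 3p - 404, so p = 2320/9 ≈ 257.7778 and q = 1108/3 ≈ 369.3333.
%Δq = (369.3333 − 416) / 416 × 100 = -11.22%.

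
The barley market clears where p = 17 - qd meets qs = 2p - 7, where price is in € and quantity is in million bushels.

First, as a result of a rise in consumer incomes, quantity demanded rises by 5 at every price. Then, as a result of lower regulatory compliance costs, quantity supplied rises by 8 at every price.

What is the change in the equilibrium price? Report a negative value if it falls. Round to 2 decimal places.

Original equilibrium: 17 - p = 2p - 7 gives 24 = 3p, so p = 8 and q = 9.
The shock moves the curves to qd = 22 - p and qs = 2p + 1.
Setting them equal: 22 - p = 2p + 1 → 21 = 3p, so p = 7 and q = 15.
Δp = 7 − 8 = -1.00.

-1.00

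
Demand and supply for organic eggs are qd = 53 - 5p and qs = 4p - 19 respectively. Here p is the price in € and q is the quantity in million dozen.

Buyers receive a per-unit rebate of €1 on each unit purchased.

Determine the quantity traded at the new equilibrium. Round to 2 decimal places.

Before the shock: 53 - 5p = 4p - 19 ⇒ 72 = 9p ⇒ p = 8, q = 13.
Since buyers' out-of-pocket price is the market price minus the rebate, the effective demand curve becomes qd = 58 - 5p.
Equate the new curves: 58 - 5p = 4p - 19, giving 77 = 9p, p = 77/9 ≈ 8.5556, q = 137/9 ≈ 15.2222.

15.22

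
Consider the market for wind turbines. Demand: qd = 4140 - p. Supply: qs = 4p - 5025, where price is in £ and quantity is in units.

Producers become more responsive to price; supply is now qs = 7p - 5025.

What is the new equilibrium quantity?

Initially, 4140 - p = 4p - 5025, so 9165 = 5p and p = 1833, q = 2307.
The shock moves the curves to qd = 4140 - p and qs = 7p - 5025.
Clearing the new market: 4140 - p = 7p - 5025, so p = 1145.625 and q = 2994.375.

2994.375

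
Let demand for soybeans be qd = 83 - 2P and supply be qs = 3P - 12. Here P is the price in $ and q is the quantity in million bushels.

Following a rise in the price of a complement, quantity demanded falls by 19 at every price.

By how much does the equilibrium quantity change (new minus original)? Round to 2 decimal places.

Before the shock: 83 - 2P = 3P - 12 ⇒ 95 = 5P ⇒ P = 19, q = 45.
The new curves are qd = 64 - 2P (demand) and qs = 3P - 12 (supply).
Equate the new curves: 64 - 2P = 3P - 12, giving 76 = 5P, P = 15.2, q = 33.6.
Δq = 33.6 − 45 = -11.40.

-11.40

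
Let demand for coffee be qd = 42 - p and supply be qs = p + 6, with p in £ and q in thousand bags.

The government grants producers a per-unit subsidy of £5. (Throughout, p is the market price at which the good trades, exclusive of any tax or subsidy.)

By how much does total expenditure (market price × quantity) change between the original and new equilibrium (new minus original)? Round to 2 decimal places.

-21.25

Original equilibrium: 42 - p = p + 6 gives 36 = 2p, so p = 18 and q = 24.
Since sellers receive the price plus the subsidy, the effective supply curve becomes qs = p + 11.
Clearing the new market: 42 - p = p + 11, so p = 15.5 and q = 26.5.
Expenditure moves from 18×24 = 432 to 15.5×26.5 = 410.75; change = -21.25.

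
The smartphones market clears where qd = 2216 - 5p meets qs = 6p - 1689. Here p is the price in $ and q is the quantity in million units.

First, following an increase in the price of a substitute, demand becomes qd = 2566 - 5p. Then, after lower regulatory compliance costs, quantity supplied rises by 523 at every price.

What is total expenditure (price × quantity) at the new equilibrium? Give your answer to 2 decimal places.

295043.90

Original equilibrium: 2216 - 5p = 6p - 1689 gives 3905 = 11p, so p = 355 and q = 441.
After the shift, demand is qd = 2566 - 5p and supply is qs = 6p - 1166.
Setting them equal: 2566 - 5p = 6p - 1166 → 3732 = 11p, so p = 3732/11 ≈ 339.2727 and q = 9566/11 ≈ 869.6364.
New expenditure = 339.2727 × 869.6364 = 295043.90.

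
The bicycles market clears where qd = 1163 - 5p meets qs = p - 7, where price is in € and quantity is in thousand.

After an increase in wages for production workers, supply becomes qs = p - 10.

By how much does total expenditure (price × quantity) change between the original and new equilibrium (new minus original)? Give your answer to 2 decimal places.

Solve the original market: 1163 - 5p = p - 7, hence p = 195 and q = 188.
With the change applied: demand qd = 1163 - 5p, supply qs = p - 10.
Clearing the new market: 1163 - 5p = p - 10, so p = 195.5 and q = 185.5.
Expenditure moves from 195×188 = 36660 to 195.5×185.5 = 36265.25; change = -394.75.

-394.75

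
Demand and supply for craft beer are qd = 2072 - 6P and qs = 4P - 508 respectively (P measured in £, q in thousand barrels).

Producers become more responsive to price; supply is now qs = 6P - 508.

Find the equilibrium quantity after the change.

782

Initially, 2072 - 6P = 4P - 508, so 2580 = 10P and P = 258, q = 524.
After the shift, demand is qd = 2072 - 6P and supply is qs = 6P - 508.
Equate the new curves: 2072 - 6P = 6P - 508, giving 2580 = 12P, P = 215, q = 782.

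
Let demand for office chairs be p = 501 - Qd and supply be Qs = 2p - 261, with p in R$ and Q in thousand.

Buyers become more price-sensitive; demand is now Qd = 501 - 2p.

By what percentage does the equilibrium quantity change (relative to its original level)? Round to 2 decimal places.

-51.42

Solve the original market: 501 - p = 2p - 261, hence p = 254 and Q = 247.
The new curves are Qd = 501 - 2p (demand) and Qs = 2p - 261 (supply).
Equate the new curves: 501 - 2p = 2p - 261, giving 762 = 4p, p = 190.5, Q = 120.
%ΔQ = (120 − 247) / 247 × 100 = -51.42%.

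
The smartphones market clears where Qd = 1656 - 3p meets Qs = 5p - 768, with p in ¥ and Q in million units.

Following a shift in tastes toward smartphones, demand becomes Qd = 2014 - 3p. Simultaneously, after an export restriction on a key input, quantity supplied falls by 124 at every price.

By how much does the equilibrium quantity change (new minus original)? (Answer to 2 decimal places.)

Before the shock: 1656 - 3p = 5p - 768 ⇒ 2424 = 8p ⇒ p = 303, Q = 747.
The shock moves the curves to Qd = 2014 - 3p and Qs = 5p - 892.
New equilibrium: 2014 - 3p = 5p - 892 ⇒ 2906 = 8p ⇒ p = 363.25, Q = 924.25.
ΔQ = 924.25 − 747 = +177.25.

+177.25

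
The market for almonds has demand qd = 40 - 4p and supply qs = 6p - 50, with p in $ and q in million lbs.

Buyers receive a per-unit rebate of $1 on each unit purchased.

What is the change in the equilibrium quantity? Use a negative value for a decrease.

Original equilibrium: 40 - 4p = 6p - 50 gives 90 = 10p, so p = 9 and q = 4.
Since buyers' out-of-pocket price is the market price minus the rebate, the effective demand curve becomes qd = 44 - 4p.
Equate the new curves: 44 - 4p = 6p - 50, giving 94 = 10p, p = 9.4, q = 6.4.
Δq = 6.4 − 4 = +2.4.

+2.4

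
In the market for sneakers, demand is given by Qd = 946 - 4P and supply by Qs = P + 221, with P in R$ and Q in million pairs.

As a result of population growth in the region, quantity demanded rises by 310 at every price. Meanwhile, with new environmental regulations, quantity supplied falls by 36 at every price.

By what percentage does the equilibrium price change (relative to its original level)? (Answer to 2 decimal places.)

+47.72

Original equilibrium: 946 - 4P = P + 221 gives 725 = 5P, so P = 145 and Q = 366.
The new curves are Qd = 1256 - 4P (demand) and Qs = P + 185 (supply).
Equate the new curves: 1256 - 4P = P + 185, giving 1071 = 5P, P = 214.2, Q = 399.2.
%ΔP = (214.2 − 145) / 145 × 100 = +47.72%.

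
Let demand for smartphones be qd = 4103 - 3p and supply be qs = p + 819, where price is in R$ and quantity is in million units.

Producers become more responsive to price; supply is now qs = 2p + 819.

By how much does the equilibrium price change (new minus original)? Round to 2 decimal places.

Solve the original market: 4103 - 3p = p + 819, hence p = 821 and q = 1640.
After the shift, demand is qd = 4103 - 3p and supply is qs = 2p + 819.
New equilibrium: 4103 - 3p = 2p + 819 ⇒ 3284 = 5p ⇒ p = 656.8, q = 2132.6.
Δp = 656.8 − 821 = -164.20.

-164.20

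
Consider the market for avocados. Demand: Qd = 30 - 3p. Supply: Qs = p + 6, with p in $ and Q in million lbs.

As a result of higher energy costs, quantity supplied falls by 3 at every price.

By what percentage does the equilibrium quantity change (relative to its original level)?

-18.75

Initially, 30 - 3p = p + 6, so 24 = 4p and p = 6, Q = 12.
With the change applied: demand Qd = 30 - 3p, supply Qs = p + 3.
Equate the new curves: 30 - 3p = p + 3, giving 27 = 4p, p = 6.75, Q = 9.75.
%ΔQ = (9.75 − 12) / 12 × 100 = -18.75%.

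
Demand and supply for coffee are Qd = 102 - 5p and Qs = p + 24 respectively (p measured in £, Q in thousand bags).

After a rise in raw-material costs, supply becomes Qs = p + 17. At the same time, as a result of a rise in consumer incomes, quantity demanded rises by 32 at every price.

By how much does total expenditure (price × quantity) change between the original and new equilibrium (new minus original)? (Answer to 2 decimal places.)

Solve the original market: 102 - 5p = p + 24, hence p = 13 and Q = 37.
The shock moves the curves to Qd = 134 - 5p and Qs = p + 17.
Clearing the new market: 134 - 5p = p + 17, so p = 19.5 and Q = 36.5.
Expenditure moves from 13×37 = 481 to 19.5×36.5 = 711.75; change = +230.75.

+230.75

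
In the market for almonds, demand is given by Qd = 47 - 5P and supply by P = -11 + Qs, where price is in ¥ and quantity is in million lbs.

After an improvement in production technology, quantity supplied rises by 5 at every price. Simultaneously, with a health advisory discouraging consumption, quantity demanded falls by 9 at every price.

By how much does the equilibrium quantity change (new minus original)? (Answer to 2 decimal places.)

Original equilibrium: 47 - 5P = P + 11 gives 36 = 6P, so P = 6 and Q = 17.
The new curves are Qd = 38 - 5P (demand) and Qs = P + 16 (supply).
New equilibrium: 38 - 5P = P + 16 ⇒ 22 = 6P ⇒ P = 11/3 ≈ 3.6667, Q = 59/3 ≈ 19.6667.
ΔQ = 19.6667 − 17 = +2.67.

+2.67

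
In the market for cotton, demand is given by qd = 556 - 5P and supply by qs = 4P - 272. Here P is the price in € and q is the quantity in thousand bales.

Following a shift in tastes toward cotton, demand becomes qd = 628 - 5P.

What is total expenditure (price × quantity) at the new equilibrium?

Solve the original market: 556 - 5P = 4P - 272, hence P = 92 and q = 96.
After the shift, demand is qd = 628 - 5P and supply is qs = 4P - 272.
Equate the new curves: 628 - 5P = 4P - 272, giving 900 = 9P, P = 100, q = 128.
New expenditure = 100 × 128 = 12800.

12800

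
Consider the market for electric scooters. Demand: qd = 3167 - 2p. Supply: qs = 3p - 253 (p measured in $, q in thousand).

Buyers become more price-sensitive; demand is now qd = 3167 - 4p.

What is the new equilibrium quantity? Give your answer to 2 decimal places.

Solve the original market: 3167 - 2p = 3p - 253, hence p = 684 and q = 1799.
The shock moves the curves to qd = 3167 - 4p and qs = 3p - 253.
Clearing the new market: 3167 - 4p = 3p - 253, so p = 3420/7 ≈ 488.5714 and q = 8489/7 ≈ 1212.7143.

1212.71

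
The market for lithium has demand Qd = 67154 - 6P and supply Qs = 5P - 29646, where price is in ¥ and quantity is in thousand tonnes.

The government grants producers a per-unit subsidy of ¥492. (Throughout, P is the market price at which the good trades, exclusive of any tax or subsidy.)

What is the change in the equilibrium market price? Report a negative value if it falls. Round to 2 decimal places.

-223.64

Before the shock: 67154 - 6P = 5P - 29646 ⇒ 96800 = 11P ⇒ P = 8800, Q = 14354.
Since sellers receive the price plus the subsidy, the effective supply curve becomes Qs = 5P - 27186.
Clearing the new market: 67154 - 6P = 5P - 27186, so P = 94340/11 ≈ 8576.3636 and Q = 172654/11 ≈ 15695.8182.
ΔP = 8576.3636 − 8800 = -223.64.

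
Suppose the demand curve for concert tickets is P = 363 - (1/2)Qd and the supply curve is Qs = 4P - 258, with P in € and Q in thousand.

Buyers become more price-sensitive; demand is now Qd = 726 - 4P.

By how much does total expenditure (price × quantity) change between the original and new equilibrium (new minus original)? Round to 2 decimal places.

-36490.00

Initially, 726 - 2P = 4P - 258, so 984 = 6P and P = 164, Q = 398.
With the change applied: demand Qd = 726 - 4P, supply Qs = 4P - 258.
Equate the new curves: 726 - 4P = 4P - 258, giving 984 = 8P, P = 123, Q = 234.
Expenditure moves from 164×398 = 65272 to 123×234 = 28782; change = -36490.00.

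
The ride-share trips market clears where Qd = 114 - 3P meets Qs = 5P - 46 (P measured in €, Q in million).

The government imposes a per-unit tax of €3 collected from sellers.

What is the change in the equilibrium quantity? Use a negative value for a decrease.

-5.625

Initially, 114 - 3P = 5P - 46, so 160 = 8P and P = 20, Q = 54.
Since sellers keep the price net of the tax, the effective supply curve becomes Qs = 5P - 61.
Clearing the new market: 114 - 3P = 5P - 61, so P = 21.875 and Q = 48.375.
ΔQ = 48.375 − 54 = -5.625.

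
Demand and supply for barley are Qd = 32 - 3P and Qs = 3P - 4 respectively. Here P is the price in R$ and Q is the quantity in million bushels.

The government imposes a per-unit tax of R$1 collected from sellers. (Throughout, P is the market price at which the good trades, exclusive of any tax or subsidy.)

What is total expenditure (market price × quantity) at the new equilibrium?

81.25

Initially, 32 - 3P = 3P - 4, so 36 = 6P and P = 6, Q = 14.
Since sellers keep the price net of the tax, the effective supply curve becomes Qs = 3P - 7.
Equate the new curves: 32 - 3P = 3P - 7, giving 39 = 6P, P = 6.5, Q = 12.5.
New expenditure = 6.5 × 12.5 = 81.25.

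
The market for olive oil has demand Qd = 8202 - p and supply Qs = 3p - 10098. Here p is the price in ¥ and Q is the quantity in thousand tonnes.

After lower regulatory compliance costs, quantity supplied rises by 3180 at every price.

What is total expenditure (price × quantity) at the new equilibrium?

Before the shock: 8202 - p = 3p - 10098 ⇒ 18300 = 4p ⇒ p = 4575, Q = 3627.
The shock moves the curves to Qd = 8202 - p and Qs = 3p - 6918.
Equate the new curves: 8202 - p = 3p - 6918, giving 15120 = 4p, p = 3780, Q = 4422.
New expenditure = 3780 × 4422 = 16715160.

16715160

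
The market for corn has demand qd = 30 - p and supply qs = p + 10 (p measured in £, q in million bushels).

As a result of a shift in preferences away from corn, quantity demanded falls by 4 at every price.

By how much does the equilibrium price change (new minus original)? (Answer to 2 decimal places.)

Initially, 30 - p = p + 10, so 20 = 2p and p = 10, q = 20.
The shock moves the curves to qd = 26 - p and qs = p + 10.
Clearing the new market: 26 - p = p + 10, so p = 8 and q = 18.
Δp = 8 − 10 = -2.00.

-2.00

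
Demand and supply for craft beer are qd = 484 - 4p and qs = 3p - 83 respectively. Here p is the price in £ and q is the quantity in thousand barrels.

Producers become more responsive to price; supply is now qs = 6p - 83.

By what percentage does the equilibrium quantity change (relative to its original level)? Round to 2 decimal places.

Before the shock: 484 - 4p = 3p - 83 ⇒ 567 = 7p ⇒ p = 81, q = 160.
With the change applied: demand qd = 484 - 4p, supply qs = 6p - 83.
Equate the new curves: 484 - 4p = 6p - 83, giving 567 = 10p, p = 56.7, q = 257.2.
%Δq = (257.2 − 160) / 160 × 100 = +60.75%.

+60.75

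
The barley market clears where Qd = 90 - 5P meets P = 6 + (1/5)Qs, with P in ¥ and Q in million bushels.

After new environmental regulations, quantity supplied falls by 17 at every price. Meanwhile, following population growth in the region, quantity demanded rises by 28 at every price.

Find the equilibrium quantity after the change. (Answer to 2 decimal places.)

35.50

Original equilibrium: 90 - 5P = 5P - 30 gives 120 = 10P, so P = 12 and Q = 30.
With the change applied: demand Qd = 118 - 5P, supply Qs = 5P - 47.
Equate the new curves: 118 - 5P = 5P - 47, giving 165 = 10P, P = 16.5, Q = 35.5.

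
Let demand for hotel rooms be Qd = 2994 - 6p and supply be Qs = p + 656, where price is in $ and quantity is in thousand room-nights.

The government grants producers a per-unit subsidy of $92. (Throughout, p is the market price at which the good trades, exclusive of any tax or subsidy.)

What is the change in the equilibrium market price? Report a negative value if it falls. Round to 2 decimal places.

-13.14

Solve the original market: 2994 - 6p = p + 656, hence p = 334 and Q = 990.
Since sellers receive the price plus the subsidy, the effective supply curve becomes Qs = p + 748.
New equilibrium: 2994 - 6p = p + 748 ⇒ 2246 = 7p ⇒ p = 2246/7 ≈ 320.8571, Q = 7482/7 ≈ 1068.8571.
Δp = 320.8571 − 334 = -13.14.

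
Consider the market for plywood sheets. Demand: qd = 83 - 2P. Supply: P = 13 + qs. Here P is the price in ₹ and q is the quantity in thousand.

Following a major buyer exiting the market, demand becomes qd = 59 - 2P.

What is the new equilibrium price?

24

Before the shock: 83 - 2P = P - 13 ⇒ 96 = 3P ⇒ P = 32, q = 19.
After the shift, demand is qd = 59 - 2P and supply is qs = P - 13.
New equilibrium: 59 - 2P = P - 13 ⇒ 72 = 3P ⇒ P = 24, q = 11.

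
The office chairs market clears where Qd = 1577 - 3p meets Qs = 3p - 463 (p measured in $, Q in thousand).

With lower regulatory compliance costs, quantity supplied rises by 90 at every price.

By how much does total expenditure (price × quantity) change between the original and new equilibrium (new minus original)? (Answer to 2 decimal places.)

Initially, 1577 - 3p = 3p - 463, so 2040 = 6p and p = 340, Q = 557.
With the change applied: demand Qd = 1577 - 3p, supply Qs = 3p - 373.
Equate the new curves: 1577 - 3p = 3p - 373, giving 1950 = 6p, p = 325, Q = 602.
Expenditure moves from 340×557 = 189380 to 325×602 = 195650; change = +6270.00.

+6270.00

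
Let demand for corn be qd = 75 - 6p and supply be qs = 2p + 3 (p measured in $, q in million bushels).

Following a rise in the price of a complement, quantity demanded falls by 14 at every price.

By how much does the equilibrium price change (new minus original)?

Solve the original market: 75 - 6p = 2p + 3, hence p = 9 and q = 21.
With the change applied: demand qd = 61 - 6p, supply qs = 2p + 3.
Equate the new curves: 61 - 6p = 2p + 3, giving 58 = 8p, p = 7.25, q = 17.5.
Δp = 7.25 − 9 = -1.75.

-1.75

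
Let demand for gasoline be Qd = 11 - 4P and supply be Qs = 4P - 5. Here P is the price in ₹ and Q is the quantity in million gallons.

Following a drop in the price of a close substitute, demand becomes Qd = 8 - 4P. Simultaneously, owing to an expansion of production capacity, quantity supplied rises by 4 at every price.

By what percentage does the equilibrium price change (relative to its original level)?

Original equilibrium: 11 - 4P = 4P - 5 gives 16 = 8P, so P = 2 and Q = 3.
After the shift, demand is Qd = 8 - 4P and supply is Qs = 4P - 1.
New equilibrium: 8 - 4P = 4P - 1 ⇒ 9 = 8P ⇒ P = 1.125, Q = 3.5.
%ΔP = (1.125 − 2) / 2 × 100 = -43.75%.

-43.75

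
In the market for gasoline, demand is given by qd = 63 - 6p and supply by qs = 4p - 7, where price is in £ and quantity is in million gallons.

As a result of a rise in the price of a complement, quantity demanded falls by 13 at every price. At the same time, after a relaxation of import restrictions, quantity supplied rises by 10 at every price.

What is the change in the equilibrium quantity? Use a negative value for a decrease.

Original equilibrium: 63 - 6p = 4p - 7 gives 70 = 10p, so p = 7 and q = 21.
The new curves are qd = 50 - 6p (demand) and qs = 4p + 3 (supply).
Setting them equal: 50 - 6p = 4p + 3 → 47 = 10p, so p = 4.7 and q = 21.8.
Δq = 21.8 − 21 = +0.8.

+0.8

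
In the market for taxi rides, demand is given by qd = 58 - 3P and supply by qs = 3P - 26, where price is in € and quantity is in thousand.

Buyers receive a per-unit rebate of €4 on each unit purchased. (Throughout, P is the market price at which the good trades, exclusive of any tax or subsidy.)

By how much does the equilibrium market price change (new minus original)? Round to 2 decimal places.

Before the shock: 58 - 3P = 3P - 26 ⇒ 84 = 6P ⇒ P = 14, q = 16.
Since buyers' out-of-pocket price is the market price minus the rebate, the effective demand curve becomes qd = 70 - 3P.
Equate the new curves: 70 - 3P = 3P - 26, giving 96 = 6P, P = 16, q = 22.
ΔP = 16 − 14 = +2.00.

+2.00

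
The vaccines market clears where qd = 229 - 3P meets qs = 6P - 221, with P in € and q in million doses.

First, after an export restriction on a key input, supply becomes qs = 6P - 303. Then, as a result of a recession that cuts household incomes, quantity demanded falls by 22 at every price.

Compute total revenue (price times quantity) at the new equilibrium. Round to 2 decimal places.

Initially, 229 - 3P = 6P - 221, so 450 = 9P and P = 50, q = 79.
The new curves are qd = 207 - 3P (demand) and qs = 6P - 303 (supply).
Clearing the new market: 207 - 3P = 6P - 303, so P = 170/3 ≈ 56.6667 and q = 37.
New expenditure = 56.6667 × 37 = 2096.67.

2096.67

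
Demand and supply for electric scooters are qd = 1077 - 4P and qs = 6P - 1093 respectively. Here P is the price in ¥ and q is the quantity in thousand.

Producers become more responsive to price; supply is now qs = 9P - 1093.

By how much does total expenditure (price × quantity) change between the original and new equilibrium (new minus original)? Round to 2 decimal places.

+22969.90

Solve the original market: 1077 - 4P = 6P - 1093, hence P = 217 and q = 209.
With the change applied: demand qd = 1077 - 4P, supply qs = 9P - 1093.
New equilibrium: 1077 - 4P = 9P - 1093 ⇒ 2170 = 13P ⇒ P = 2170/13 ≈ 166.9231, q = 5321/13 ≈ 409.3077.
Expenditure moves from 217×209 = 45353 to 166.9231×409.3077 = 68322.8994; change = +22969.90.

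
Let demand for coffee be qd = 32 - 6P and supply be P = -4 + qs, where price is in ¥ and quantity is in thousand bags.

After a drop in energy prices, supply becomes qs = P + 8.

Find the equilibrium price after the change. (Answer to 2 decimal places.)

3.43

Initially, 32 - 6P = P + 4, so 28 = 7P and P = 4, q = 8.
The shock moves the curves to qd = 32 - 6P and qs = P + 8.
New equilibrium: 32 - 6P = P + 8 ⇒ 24 = 7P ⇒ P = 24/7 ≈ 3.4286, q = 80/7 ≈ 11.4286.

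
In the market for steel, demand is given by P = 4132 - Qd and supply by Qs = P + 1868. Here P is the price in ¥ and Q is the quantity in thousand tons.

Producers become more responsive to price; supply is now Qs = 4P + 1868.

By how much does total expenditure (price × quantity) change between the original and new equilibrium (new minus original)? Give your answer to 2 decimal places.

-1730058.24

Solve the original market: 4132 - P = P + 1868, hence P = 1132 and Q = 3000.
With the change applied: demand Qd = 4132 - P, supply Qs = 4P + 1868.
Setting them equal: 4132 - P = 4P + 1868 → 2264 = 5P, so P = 452.8 and Q = 3679.2.
Expenditure moves from 1132×3000 = 3396000 to 452.8×3679.2 = 1665941.76; change = -1730058.24.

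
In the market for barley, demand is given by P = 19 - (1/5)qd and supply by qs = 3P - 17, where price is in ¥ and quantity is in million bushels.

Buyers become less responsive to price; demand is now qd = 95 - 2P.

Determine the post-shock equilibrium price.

22.4

Before the shock: 95 - 5P = 3P - 17 ⇒ 112 = 8P ⇒ P = 14, q = 25.
After the shift, demand is qd = 95 - 2P and supply is qs = 3P - 17.
Clearing the new market: 95 - 2P = 3P - 17, so P = 22.4 and q = 50.2.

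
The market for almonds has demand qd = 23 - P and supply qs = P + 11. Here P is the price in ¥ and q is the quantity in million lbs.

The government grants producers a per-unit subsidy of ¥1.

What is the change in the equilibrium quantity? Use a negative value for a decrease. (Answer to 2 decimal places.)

+0.50

Before the shock: 23 - P = P + 11 ⇒ 12 = 2P ⇒ P = 6, q = 17.
Since sellers receive the price plus the subsidy, the effective supply curve becomes qs = P + 12.
Setting them equal: 23 - P = P + 12 → 11 = 2P, so P = 5.5 and q = 17.5.
Δq = 17.5 − 17 = +0.50.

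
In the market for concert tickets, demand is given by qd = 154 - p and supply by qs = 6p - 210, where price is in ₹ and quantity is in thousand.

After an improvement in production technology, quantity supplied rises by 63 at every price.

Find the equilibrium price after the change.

Before the shock: 154 - p = 6p - 210 ⇒ 364 = 7p ⇒ p = 52, q = 102.
After the shift, demand is qd = 154 - p and supply is qs = 6p - 147.
Setting them equal: 154 - p = 6p - 147 → 301 = 7p, so p = 43 and q = 111.

43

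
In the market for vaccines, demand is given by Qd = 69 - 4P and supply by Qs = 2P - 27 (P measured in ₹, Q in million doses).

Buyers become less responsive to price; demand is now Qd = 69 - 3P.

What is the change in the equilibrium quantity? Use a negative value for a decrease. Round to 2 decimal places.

Before the shock: 69 - 4P = 2P - 27 ⇒ 96 = 6P ⇒ P = 16, Q = 5.
The shock moves the curves to Qd = 69 - 3P and Qs = 2P - 27.
Setting them equal: 69 - 3P = 2P - 27 → 96 = 5P, so P = 19.2 and Q = 11.4.
ΔQ = 11.4 − 5 = +6.40.

+6.40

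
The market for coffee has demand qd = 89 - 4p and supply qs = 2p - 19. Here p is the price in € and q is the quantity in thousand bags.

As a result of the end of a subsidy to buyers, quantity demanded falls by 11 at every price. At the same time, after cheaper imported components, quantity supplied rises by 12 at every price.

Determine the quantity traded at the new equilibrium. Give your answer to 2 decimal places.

21.33

Solve the original market: 89 - 4p = 2p - 19, hence p = 18 and q = 17.
With the change applied: demand qd = 78 - 4p, supply qs = 2p - 7.
New equilibrium: 78 - 4p = 2p - 7 ⇒ 85 = 6p ⇒ p = 85/6 ≈ 14.1667, q = 64/3 ≈ 21.3333.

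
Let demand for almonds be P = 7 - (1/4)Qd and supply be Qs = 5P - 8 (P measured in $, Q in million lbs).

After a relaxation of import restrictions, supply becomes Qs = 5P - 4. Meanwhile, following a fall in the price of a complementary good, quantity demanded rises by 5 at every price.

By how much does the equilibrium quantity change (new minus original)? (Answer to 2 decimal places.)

Solve the original market: 28 - 4P = 5P - 8, hence P = 4 and Q = 12.
After the shift, demand is Qd = 33 - 4P and supply is Qs = 5P - 4.
Equate the new curves: 33 - 4P = 5P - 4, giving 37 = 9P, P = 37/9 ≈ 4.1111, Q = 149/9 ≈ 16.5556.
ΔQ = 16.5556 − 12 = +4.56.

+4.56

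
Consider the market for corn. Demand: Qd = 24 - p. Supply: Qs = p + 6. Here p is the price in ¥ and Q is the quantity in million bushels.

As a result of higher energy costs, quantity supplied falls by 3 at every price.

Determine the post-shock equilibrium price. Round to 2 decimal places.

10.50

Before the shock: 24 - p = p + 6 ⇒ 18 = 2p ⇒ p = 9, Q = 15.
With the change applied: demand Qd = 24 - p, supply Qs = p + 3.
New equilibrium: 24 - p = p + 3 ⇒ 21 = 2p ⇒ p = 10.5, Q = 13.5.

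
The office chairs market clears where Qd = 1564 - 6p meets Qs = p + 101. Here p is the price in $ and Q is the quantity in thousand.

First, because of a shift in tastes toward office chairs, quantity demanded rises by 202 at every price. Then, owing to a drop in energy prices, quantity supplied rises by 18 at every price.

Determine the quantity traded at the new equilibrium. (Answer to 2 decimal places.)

Original equilibrium: 1564 - 6p = p + 101 gives 1463 = 7p, so p = 209 and Q = 310.
The new curves are Qd = 1766 - 6p (demand) and Qs = p + 119 (supply).
Clearing the new market: 1766 - 6p = p + 119, so p = 1647/7 ≈ 235.2857 and Q = 2480/7 ≈ 354.2857.

354.29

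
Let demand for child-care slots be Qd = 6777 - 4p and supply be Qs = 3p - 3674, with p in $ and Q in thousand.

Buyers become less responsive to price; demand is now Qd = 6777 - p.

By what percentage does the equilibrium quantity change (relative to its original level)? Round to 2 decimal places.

+417.30

Original equilibrium: 6777 - 4p = 3p - 3674 gives 10451 = 7p, so p = 1493 and Q = 805.
After the shift, demand is Qd = 6777 - p and supply is Qs = 3p - 3674.
Setting them equal: 6777 - p = 3p - 3674 → 10451 = 4p, so p = 2612.75 and Q = 4164.25.
%ΔQ = (4164.25 − 805) / 805 × 100 = +417.30%.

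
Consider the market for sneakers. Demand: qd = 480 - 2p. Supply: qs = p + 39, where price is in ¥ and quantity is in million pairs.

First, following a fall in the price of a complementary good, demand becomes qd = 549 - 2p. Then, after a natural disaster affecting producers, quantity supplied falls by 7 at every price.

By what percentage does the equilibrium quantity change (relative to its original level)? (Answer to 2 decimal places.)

Solve the original market: 480 - 2p = p + 39, hence p = 147 and q = 186.
After the shift, demand is qd = 549 - 2p and supply is qs = p + 32.
Setting them equal: 549 - 2p = p + 32 → 517 = 3p, so p = 517/3 ≈ 172.3333 and q = 613/3 ≈ 204.3333.
%Δq = (204.3333 − 186) / 186 × 100 = +9.86%.

+9.86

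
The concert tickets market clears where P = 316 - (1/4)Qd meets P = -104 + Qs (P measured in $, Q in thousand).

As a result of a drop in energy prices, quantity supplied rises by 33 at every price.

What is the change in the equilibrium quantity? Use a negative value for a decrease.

Solve the original market: 1264 - 4P = P + 104, hence P = 232 and Q = 336.
The new curves are Qd = 1264 - 4P (demand) and Qs = P + 137 (supply).
Equate the new curves: 1264 - 4P = P + 137, giving 1127 = 5P, P = 225.4, Q = 362.4.
ΔQ = 362.4 − 336 = +26.4.

+26.4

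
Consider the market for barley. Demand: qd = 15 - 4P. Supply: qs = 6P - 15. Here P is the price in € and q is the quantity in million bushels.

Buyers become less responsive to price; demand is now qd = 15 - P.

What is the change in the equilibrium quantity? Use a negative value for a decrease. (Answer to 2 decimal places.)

Before the shock: 15 - 4P = 6P - 15 ⇒ 30 = 10P ⇒ P = 3, q = 3.
The new curves are qd = 15 - P (demand) and qs = 6P - 15 (supply).
Equate the new curves: 15 - P = 6P - 15, giving 30 = 7P, P = 30/7 ≈ 4.2857, q = 75/7 ≈ 10.7143.
Δq = 10.7143 − 3 = +7.71.

+7.71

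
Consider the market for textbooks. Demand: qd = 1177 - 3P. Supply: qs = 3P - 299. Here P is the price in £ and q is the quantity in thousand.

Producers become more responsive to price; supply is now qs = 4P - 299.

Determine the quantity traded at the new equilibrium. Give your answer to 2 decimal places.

544.43

Before the shock: 1177 - 3P = 3P - 299 ⇒ 1476 = 6P ⇒ P = 246, q = 439.
The shock moves the curves to qd = 1177 - 3P and qs = 4P - 299.
New equilibrium: 1177 - 3P = 4P - 299 ⇒ 1476 = 7P ⇒ P = 1476/7 ≈ 210.8571, q = 3811/7 ≈ 544.4286.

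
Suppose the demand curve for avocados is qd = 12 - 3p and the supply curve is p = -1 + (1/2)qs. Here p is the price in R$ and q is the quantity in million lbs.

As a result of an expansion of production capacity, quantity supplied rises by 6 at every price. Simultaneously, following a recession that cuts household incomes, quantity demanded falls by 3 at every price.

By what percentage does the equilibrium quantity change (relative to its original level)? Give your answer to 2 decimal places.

Original equilibrium: 12 - 3p = 2p + 2 gives 10 = 5p, so p = 2 and q = 6.
After the shift, demand is qd = 9 - 3p and supply is qs = 2p + 8.
Equate the new curves: 9 - 3p = 2p + 8, giving 1 = 5p, p = 0.2, q = 8.4.
%Δq = (8.4 − 6) / 6 × 100 = +40.00%.

+40.00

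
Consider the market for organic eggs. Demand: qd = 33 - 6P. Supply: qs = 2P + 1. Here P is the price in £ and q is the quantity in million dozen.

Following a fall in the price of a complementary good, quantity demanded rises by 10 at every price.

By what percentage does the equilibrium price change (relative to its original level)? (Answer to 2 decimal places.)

Initially, 33 - 6P = 2P + 1, so 32 = 8P and P = 4, q = 9.
The new curves are qd = 43 - 6P (demand) and qs = 2P + 1 (supply).
Setting them equal: 43 - 6P = 2P + 1 → 42 = 8P, so P = 5.25 and q = 11.5.
%ΔP = (5.25 − 4) / 4 × 100 = +31.25%.

+31.25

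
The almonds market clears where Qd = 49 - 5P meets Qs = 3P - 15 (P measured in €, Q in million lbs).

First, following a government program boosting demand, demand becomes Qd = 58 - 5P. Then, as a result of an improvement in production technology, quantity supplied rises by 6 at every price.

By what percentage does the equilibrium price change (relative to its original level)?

Original equilibrium: 49 - 5P = 3P - 15 gives 64 = 8P, so P = 8 and Q = 9.
The new curves are Qd = 58 - 5P (demand) and Qs = 3P - 9 (supply).
Setting them equal: 58 - 5P = 3P - 9 → 67 = 8P, so P = 8.375 and Q = 16.125.
%ΔP = (8.375 − 8) / 8 × 100 = +4.6875%.

+4.6875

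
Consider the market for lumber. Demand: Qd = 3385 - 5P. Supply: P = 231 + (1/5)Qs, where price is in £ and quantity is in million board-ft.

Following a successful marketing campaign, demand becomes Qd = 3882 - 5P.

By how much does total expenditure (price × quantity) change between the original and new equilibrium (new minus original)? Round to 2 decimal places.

+180584.95

Solve the original market: 3385 - 5P = 5P - 1155, hence P = 454 and Q = 1115.
The new curves are Qd = 3882 - 5P (demand) and Qs = 5P - 1155 (supply).
Setting them equal: 3882 - 5P = 5P - 1155 → 5037 = 10P, so P = 503.7 and Q = 1363.5.
Expenditure moves from 454×1115 = 506210 to 503.7×1363.5 = 686794.95; change = +180584.95.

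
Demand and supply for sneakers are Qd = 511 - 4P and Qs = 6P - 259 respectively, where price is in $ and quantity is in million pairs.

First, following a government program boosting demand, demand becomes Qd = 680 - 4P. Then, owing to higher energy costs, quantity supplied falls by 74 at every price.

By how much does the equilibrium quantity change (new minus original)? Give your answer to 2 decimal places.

+71.80

Solve the original market: 511 - 4P = 6P - 259, hence P = 77 and Q = 203.
With the change applied: demand Qd = 680 - 4P, supply Qs = 6P - 333.
Setting them equal: 680 - 4P = 6P - 333 → 1013 = 10P, so P = 101.3 and Q = 274.8.
ΔQ = 274.8 − 203 = +71.80.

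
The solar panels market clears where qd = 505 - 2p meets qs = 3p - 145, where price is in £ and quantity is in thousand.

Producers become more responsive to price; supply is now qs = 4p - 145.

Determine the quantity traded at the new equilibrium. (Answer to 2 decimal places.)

Solve the original market: 505 - 2p = 3p - 145, hence p = 130 and q = 245.
The new curves are qd = 505 - 2p (demand) and qs = 4p - 145 (supply).
Equate the new curves: 505 - 2p = 4p - 145, giving 650 = 6p, p = 325/3 ≈ 108.3333, q = 865/3 ≈ 288.3333.

288.33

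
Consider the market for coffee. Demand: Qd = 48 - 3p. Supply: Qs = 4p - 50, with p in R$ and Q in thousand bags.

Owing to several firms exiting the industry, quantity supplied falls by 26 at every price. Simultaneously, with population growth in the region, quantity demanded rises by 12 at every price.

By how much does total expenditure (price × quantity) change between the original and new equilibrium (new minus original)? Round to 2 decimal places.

-50.69

Solve the original market: 48 - 3p = 4p - 50, hence p = 14 and Q = 6.
After the shift, demand is Qd = 60 - 3p and supply is Qs = 4p - 76.
Setting them equal: 60 - 3p = 4p - 76 → 136 = 7p, so p = 136/7 ≈ 19.4286 and Q = 12/7 ≈ 1.7143.
Expenditure moves from 14×6 = 84 to 19.4286×1.7143 = 33.3061; change = -50.69.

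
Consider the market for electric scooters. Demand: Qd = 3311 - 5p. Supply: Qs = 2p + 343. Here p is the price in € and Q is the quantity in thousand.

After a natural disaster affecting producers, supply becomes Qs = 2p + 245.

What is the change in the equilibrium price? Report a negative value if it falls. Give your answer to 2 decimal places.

+14.00

Before the shock: 3311 - 5p = 2p + 343 ⇒ 2968 = 7p ⇒ p = 424, Q = 1191.
With the change applied: demand Qd = 3311 - 5p, supply Qs = 2p + 245.
New equilibrium: 3311 - 5p = 2p + 245 ⇒ 3066 = 7p ⇒ p = 438, Q = 1121.
Δp = 438 − 424 = +14.00.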